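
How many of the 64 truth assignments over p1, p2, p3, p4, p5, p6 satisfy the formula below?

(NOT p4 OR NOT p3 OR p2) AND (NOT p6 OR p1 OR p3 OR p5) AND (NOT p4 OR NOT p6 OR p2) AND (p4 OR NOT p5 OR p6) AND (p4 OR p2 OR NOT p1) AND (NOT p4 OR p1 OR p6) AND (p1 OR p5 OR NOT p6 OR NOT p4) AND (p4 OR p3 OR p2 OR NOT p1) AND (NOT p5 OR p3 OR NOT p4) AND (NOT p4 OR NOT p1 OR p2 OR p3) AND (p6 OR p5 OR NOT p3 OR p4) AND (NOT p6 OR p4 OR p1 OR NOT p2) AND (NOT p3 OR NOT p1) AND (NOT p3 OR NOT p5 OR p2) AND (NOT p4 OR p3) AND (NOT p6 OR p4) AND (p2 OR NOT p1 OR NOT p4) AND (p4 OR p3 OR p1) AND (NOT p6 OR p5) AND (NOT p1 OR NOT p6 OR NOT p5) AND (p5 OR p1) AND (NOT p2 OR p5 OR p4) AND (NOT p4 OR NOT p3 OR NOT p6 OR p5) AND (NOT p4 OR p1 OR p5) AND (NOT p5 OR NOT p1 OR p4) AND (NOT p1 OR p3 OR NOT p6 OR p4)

1

There are 2^6 = 64 truth assignments over (p1, p2, p3, p4, p5, p6).
Split on p4. With p4 = true, the clauses containing p4 are satisfied and NOT p4 drops from the rest; 1 of the 2^5 = 32 assignments to the other variables satisfy what remains.
With p4 = false, by the same count on the reduced clause set, 0 assignments work.
Total: 1 + 0 = 1.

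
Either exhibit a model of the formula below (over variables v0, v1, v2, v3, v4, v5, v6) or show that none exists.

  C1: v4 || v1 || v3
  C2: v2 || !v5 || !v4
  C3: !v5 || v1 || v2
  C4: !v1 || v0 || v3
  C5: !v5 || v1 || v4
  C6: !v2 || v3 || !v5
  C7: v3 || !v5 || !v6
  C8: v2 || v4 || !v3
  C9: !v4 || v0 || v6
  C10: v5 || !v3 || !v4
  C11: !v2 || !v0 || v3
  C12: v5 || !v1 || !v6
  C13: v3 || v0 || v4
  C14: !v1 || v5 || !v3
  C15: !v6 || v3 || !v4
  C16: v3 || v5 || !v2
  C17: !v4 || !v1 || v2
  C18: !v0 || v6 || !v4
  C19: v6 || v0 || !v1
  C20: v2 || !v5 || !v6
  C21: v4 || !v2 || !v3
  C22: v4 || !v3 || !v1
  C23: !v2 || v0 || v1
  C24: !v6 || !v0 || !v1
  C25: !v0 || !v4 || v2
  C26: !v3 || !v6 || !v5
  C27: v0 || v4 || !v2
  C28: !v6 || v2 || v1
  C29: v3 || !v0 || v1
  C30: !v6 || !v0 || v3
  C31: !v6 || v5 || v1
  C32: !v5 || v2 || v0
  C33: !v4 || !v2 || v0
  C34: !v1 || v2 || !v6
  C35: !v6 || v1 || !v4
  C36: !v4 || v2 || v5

v0=true, v1=true, v2=false, v3=false, v4=false, v5=true, v6=false

Try v4 = false.
Try v1 = true.
(!v3) alone gives v3 = false.
(v0) alone gives v0 = true.
(!v2) alone gives v2 = false.
(!v6) alone gives v6 = false.
No clause remains; v5 is free.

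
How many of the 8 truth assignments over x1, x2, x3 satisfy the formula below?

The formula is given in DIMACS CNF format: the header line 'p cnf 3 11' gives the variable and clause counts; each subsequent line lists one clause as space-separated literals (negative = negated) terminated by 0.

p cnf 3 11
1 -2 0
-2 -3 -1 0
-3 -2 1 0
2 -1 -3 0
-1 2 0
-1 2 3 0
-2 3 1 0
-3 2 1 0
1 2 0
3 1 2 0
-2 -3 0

There are 2^3 = 8 truth assignments over (x1, x2, x3).
Check each against the 11 clauses (columns in the order x1, x2, x3):
  F F F  ✗ fails (x1 ∨ x2)
  F F T  ✗ fails (¬x3 ∨ x2 ∨ x1)
  F T F  ✗ fails (x1 ∨ ¬x2)
  F T T  ✗ fails (x1 ∨ ¬x2)
  T F F  ✗ fails (¬x1 ∨ x2)
  T F T  ✗ fails (x2 ∨ ¬x1 ∨ ¬x3)
  T T F  ✓ satisfies all
  T T T  ✗ fails (¬x2 ∨ ¬x3 ∨ ¬x1)
1 of the 8 rows is a model.

1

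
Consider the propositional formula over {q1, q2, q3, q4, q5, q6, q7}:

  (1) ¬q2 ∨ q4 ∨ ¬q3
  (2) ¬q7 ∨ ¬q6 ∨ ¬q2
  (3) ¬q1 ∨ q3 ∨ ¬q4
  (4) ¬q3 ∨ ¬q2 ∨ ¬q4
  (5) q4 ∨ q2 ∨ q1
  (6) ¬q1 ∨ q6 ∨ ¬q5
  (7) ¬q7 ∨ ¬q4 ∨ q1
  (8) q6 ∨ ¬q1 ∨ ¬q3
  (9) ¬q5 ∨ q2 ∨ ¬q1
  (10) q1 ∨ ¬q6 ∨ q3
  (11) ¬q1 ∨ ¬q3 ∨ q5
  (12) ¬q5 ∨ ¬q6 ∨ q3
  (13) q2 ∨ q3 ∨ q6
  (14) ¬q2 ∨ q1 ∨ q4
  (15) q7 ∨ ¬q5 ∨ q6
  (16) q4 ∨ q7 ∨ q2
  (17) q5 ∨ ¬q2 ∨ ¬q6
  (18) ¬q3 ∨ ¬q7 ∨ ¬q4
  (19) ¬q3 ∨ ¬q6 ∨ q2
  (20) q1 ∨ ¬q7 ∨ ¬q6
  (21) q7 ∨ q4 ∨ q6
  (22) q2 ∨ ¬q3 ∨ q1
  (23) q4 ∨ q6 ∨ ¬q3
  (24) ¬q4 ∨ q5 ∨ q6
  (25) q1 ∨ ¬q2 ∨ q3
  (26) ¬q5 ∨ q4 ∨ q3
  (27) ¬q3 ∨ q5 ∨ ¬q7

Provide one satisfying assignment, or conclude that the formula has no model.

Try q2 = True.
Try q4 = False.
The clause (¬q3) is unit, so q3 = False.
The clause (q1) is unit, so q1 = True.
The clause (¬q5) is unit, so q5 = False.
The clause (¬q6) is unit, so q6 = False.
The clause (q7) is unit, so q7 = True.
This assignment satisfies each clause.

q1: True,  q2: True,  q3: False,  q4: False,  q5: False,  q6: False,  q7: True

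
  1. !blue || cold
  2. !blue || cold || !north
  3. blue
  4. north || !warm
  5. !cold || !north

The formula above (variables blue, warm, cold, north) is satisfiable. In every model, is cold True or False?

Suppose cold = false.
Unit clause (!blue) forces blue = false.
Now (blue) is unsatisfied and unit — conflict.
So every satisfying assignment has cold = True.

True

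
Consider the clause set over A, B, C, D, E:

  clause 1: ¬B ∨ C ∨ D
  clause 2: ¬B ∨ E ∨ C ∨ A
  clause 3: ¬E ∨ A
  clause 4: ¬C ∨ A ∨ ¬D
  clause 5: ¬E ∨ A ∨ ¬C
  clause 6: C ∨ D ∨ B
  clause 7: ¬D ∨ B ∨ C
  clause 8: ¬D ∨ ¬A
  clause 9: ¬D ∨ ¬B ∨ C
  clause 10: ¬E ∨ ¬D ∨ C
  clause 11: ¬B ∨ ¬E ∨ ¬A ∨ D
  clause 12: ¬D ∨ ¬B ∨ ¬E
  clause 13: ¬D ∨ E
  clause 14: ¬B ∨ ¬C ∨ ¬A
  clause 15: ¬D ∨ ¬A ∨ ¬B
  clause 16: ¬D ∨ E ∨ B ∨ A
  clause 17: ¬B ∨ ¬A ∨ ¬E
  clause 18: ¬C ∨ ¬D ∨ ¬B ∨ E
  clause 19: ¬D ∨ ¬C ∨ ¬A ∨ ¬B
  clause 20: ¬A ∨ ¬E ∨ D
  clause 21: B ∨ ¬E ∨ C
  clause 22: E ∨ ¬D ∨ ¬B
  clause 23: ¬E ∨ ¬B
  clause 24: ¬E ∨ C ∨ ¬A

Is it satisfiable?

Case E = False:
(¬D) alone gives D = False.
Case B = False:
(C) alone gives C = True.
Every clause is now satisfied; A is unconstrained.
A satisfying assignment: A ↦ False; B ↦ False; C ↦ True; D ↦ False; E ↦ False.

Yes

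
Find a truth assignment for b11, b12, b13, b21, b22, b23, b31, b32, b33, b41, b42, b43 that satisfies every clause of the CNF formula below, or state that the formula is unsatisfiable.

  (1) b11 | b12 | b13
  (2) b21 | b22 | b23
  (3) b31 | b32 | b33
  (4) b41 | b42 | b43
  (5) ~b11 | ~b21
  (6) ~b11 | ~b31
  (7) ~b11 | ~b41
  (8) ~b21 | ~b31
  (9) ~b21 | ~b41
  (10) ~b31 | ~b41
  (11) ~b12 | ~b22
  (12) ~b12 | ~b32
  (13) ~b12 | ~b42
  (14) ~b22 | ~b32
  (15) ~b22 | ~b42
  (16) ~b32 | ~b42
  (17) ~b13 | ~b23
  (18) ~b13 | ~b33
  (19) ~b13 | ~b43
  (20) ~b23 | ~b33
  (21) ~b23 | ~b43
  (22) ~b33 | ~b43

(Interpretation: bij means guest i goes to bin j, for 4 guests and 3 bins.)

Case b11 = 0:
Case b12 = 1:
Unit clause (~b22) forces b22 = 0.
Unit clause (~b32) forces b32 = 0.
Unit clause (~b42) forces b42 = 0.
Case b21 = 1:
Unit clause (~b31) forces b31 = 0.
Unit clause (b33) forces b33 = 1.
Unit clause (~b41) forces b41 = 0.
Unit clause (b43) forces b43 = 1.
Now (~b43) is unsatisfied and unit — conflict.
Undo b21 and try b21 = 0.
Unit clause (b23) forces b23 = 1.
Unit clause (~b13) forces b13 = 0.
Unit clause (~b33) forces b33 = 0.
Unit clause (b31) forces b31 = 1.
Unit clause (~b41) forces b41 = 0.
Unit clause (b43) forces b43 = 1.
Now (~b43) is unsatisfied and unit — conflict.
Neither b21 = 1 nor b21 = 0 works.
Undo b12 and try b12 = 0.
Unit clause (b13) forces b13 = 1.
Unit clause (~b23) forces b23 = 0.
Unit clause (~b33) forces b33 = 0.
Unit clause (~b43) forces b43 = 0.
Case b21 = 1:
Unit clause (~b31) forces b31 = 0.
Unit clause (b32) forces b32 = 1.
Unit clause (~b41) forces b41 = 0.
Unit clause (b42) forces b42 = 1.
Now (~b42) is unsatisfied and unit — conflict.
Undo b21 and try b21 = 0.
Unit clause (b22) forces b22 = 1.
Unit clause (~b32) forces b32 = 0.
Unit clause (b31) forces b31 = 1.
Unit clause (~b41) forces b41 = 0.
Unit clause (b42) forces b42 = 1.
Now (~b42) is unsatisfied and unit — conflict.
Neither b21 = 1 nor b21 = 0 works.
Neither b12 = 1 nor b12 = 0 works.
Undo b11 and try b11 = 1.
Unit clause (~b21) forces b21 = 0.
Unit clause (~b31) forces b31 = 0.
Unit clause (~b41) forces b41 = 0.
Case b22 = 1:
Unit clause (~b12) forces b12 = 0.
Unit clause (~b32) forces b32 = 0.
Unit clause (b33) forces b33 = 1.
Unit clause (~b42) forces b42 = 0.
Unit clause (b43) forces b43 = 1.
Now (~b43) is unsatisfied and unit — conflict.
Undo b22 and try b22 = 0.
Unit clause (b23) forces b23 = 1.
Unit clause (~b13) forces b13 = 0.
Unit clause (~b33) forces b33 = 0.
Unit clause (b32) forces b32 = 1.
Unit clause (~b12) forces b12 = 0.
Unit clause (~b42) forces b42 = 0.
Unit clause (b43) forces b43 = 1.
Now (~b43) is unsatisfied and unit — conflict.
Neither b22 = 1 nor b22 = 0 works.
Neither b11 = 1 nor b11 = 0 works.

UNSATISFIABLE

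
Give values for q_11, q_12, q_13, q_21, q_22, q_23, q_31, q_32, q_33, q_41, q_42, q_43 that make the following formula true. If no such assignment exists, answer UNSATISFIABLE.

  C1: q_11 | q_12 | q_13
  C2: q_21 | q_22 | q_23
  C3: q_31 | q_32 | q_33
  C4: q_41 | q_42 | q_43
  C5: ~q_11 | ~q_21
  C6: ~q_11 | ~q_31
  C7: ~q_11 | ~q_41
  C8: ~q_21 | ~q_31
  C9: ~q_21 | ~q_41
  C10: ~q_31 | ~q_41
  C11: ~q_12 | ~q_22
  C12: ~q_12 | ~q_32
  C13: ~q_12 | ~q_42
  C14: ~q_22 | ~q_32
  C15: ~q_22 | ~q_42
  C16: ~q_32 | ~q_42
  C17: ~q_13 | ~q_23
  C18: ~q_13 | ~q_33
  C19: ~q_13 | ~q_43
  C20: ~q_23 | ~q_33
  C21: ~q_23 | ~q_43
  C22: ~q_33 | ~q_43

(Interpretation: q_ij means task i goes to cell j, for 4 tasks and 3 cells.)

UNSATISFIABLE

Try q_11 = 0.
Try q_12 = 1.
Unit clause (~q_22) forces q_22 = 0.
Unit clause (~q_32) forces q_32 = 0.
Unit clause (~q_42) forces q_42 = 0.
Try q_21 = 1.
Unit clause (~q_31) forces q_31 = 0.
Unit clause (q_33) forces q_33 = 1.
Unit clause (~q_41) forces q_41 = 0.
Unit clause (q_43) forces q_43 = 1.
That conflicts with the unit clause (~q_43).
Backtrack on q_21: now try q_21 = 0.
Unit clause (q_23) forces q_23 = 1.
Unit clause (~q_13) forces q_13 = 0.
Unit clause (~q_33) forces q_33 = 0.
Unit clause (q_31) forces q_31 = 1.
Unit clause (~q_41) forces q_41 = 0.
Unit clause (q_43) forces q_43 = 1.
That conflicts with the unit clause (~q_43).
Both values of q_21 lead to a conflict.
Backtrack on q_12: now try q_12 = 0.
Unit clause (q_13) forces q_13 = 1.
Unit clause (~q_23) forces q_23 = 0.
Unit clause (~q_33) forces q_33 = 0.
Unit clause (~q_43) forces q_43 = 0.
Try q_21 = 1.
Unit clause (~q_31) forces q_31 = 0.
Unit clause (q_32) forces q_32 = 1.
Unit clause (~q_41) forces q_41 = 0.
Unit clause (q_42) forces q_42 = 1.
That conflicts with the unit clause (~q_42).
Backtrack on q_21: now try q_21 = 0.
Unit clause (q_22) forces q_22 = 1.
Unit clause (~q_32) forces q_32 = 0.
Unit clause (q_31) forces q_31 = 1.
Unit clause (~q_41) forces q_41 = 0.
Unit clause (q_42) forces q_42 = 1.
That conflicts with the unit clause (~q_42).
Both values of q_21 lead to a conflict.
Both values of q_12 lead to a conflict.
Backtrack on q_11: now try q_11 = 1.
Unit clause (~q_21) forces q_21 = 0.
Unit clause (~q_31) forces q_31 = 0.
Unit clause (~q_41) forces q_41 = 0.
Try q_22 = 1.
Unit clause (~q_12) forces q_12 = 0.
Unit clause (~q_32) forces q_32 = 0.
Unit clause (q_33) forces q_33 = 1.
Unit clause (~q_42) forces q_42 = 0.
Unit clause (q_43) forces q_43 = 1.
That conflicts with the unit clause (~q_43).
Backtrack on q_22: now try q_22 = 0.
Unit clause (q_23) forces q_23 = 1.
Unit clause (~q_13) forces q_13 = 0.
Unit clause (~q_33) forces q_33 = 0.
Unit clause (q_32) forces q_32 = 1.
Unit clause (~q_12) forces q_12 = 0.
Unit clause (~q_42) forces q_42 = 0.
Unit clause (q_43) forces q_43 = 1.
That conflicts with the unit clause (~q_43).
Both values of q_22 lead to a conflict.
Both values of q_11 lead to a conflict.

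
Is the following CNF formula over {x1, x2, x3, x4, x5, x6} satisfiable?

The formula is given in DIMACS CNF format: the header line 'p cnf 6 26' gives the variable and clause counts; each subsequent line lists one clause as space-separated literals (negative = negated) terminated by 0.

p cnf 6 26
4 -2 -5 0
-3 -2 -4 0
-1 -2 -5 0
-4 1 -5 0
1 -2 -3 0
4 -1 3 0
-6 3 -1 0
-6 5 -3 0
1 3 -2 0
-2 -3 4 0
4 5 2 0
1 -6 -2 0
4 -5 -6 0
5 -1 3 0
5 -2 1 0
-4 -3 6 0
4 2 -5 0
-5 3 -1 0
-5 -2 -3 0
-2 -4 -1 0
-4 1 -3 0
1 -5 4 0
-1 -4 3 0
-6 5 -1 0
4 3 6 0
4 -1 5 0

Yes

Suppose x4 = True.
Suppose x3 = True.
The clause (¬x2) is unit, so x2 = False.
The clause (x6) is unit, so x6 = True.
The clause (x5) is unit, so x5 = True.
The clause (x1) is unit, so x1 = True.
This assignment satisfies each clause.
A satisfying assignment: x1 ↦ True, x2 ↦ False, x3 ↦ True, x4 ↦ True, x5 ↦ True, x6 ↦ True.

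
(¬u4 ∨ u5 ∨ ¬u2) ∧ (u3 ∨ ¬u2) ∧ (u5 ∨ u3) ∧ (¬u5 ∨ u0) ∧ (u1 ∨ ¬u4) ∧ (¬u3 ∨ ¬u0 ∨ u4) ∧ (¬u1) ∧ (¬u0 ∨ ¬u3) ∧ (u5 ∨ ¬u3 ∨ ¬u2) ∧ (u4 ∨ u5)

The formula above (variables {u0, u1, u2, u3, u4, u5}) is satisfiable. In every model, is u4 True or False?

False

Suppose u4 = True.
(u1) alone gives u1 = True.
Now (¬u1) is unsatisfied and unit — conflict.
So every satisfying assignment has u4 = False.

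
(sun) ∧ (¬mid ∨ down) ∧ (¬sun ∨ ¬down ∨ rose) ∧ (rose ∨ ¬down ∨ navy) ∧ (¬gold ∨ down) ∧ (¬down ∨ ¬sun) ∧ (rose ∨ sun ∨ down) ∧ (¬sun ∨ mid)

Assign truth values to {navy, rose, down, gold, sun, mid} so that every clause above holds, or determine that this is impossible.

UNSATISFIABLE

The clause (sun) is unit, so sun = True.
The clause (¬down) is unit, so down = False.
The clause (¬mid) is unit, so mid = False.
Now (mid) is unsatisfied and unit — conflict.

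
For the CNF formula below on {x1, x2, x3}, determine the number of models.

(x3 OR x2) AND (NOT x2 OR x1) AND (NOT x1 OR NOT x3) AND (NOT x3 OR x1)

1

There are 2^3 = 8 truth assignments over (x1, x2, x3).
Check each against the 4 clauses (columns in the order x1, x2, x3):
  F F F  ✗ fails (x3 OR x2)
  F F T  ✗ fails (NOT x3 OR x1)
  F T F  ✗ fails (NOT x2 OR x1)
  F T T  ✗ fails (NOT x2 OR x1)
  T F F  ✗ fails (x3 OR x2)
  T F T  ✗ fails (NOT x1 OR NOT x3)
  T T F  ✓ satisfies all
  T T T  ✗ fails (NOT x1 OR NOT x3)
1 of the 8 rows is a model.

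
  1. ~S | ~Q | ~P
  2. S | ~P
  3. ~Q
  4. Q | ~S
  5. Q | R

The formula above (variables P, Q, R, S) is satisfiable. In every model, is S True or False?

Suppose S = 1.
The clause (~Q) is unit, so Q = 0.
That conflicts with the unit clause (Q).
So every satisfying assignment has S = False.

False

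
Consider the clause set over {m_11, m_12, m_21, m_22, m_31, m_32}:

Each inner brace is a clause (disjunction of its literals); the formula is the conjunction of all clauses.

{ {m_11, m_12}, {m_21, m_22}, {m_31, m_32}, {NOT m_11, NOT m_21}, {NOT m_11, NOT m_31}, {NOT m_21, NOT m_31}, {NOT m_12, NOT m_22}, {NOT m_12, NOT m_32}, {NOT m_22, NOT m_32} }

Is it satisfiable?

No

Branch on m_11: set m_11 = true.
Unit clause (NOT m_21) forces m_21 = false.
Unit clause (m_22) forces m_22 = true.
Unit clause (NOT m_31) forces m_31 = false.
Unit clause (m_32) forces m_32 = true.
That conflicts with the unit clause (NOT m_32).
Undo m_11 and try m_11 = false.
Unit clause (m_12) forces m_12 = true.
Unit clause (NOT m_22) forces m_22 = false.
Unit clause (m_21) forces m_21 = true.
Unit clause (NOT m_31) forces m_31 = false.
Unit clause (m_32) forces m_32 = true.
That conflicts with the unit clause (NOT m_32).
Either choice for m_11 ends in contradiction.
No assignment satisfies every clause.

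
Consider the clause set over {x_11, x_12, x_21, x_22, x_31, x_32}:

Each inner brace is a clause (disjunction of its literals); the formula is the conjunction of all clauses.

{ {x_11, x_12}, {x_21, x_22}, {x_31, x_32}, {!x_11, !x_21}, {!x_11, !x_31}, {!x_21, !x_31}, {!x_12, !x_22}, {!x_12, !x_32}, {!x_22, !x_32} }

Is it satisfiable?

Case x_11 = true:
From the singleton clause (!x_21), x_21 = false.
From the singleton clause (x_22), x_22 = true.
From the singleton clause (!x_31), x_31 = false.
From the singleton clause (x_32), x_32 = true.
That conflicts with the unit clause (!x_32).
That branch fails; take x_11 = false instead.
From the singleton clause (x_12), x_12 = true.
From the singleton clause (!x_22), x_22 = false.
From the singleton clause (x_21), x_21 = true.
From the singleton clause (!x_31), x_31 = false.
From the singleton clause (x_32), x_32 = true.
That conflicts with the unit clause (!x_32).
Neither x_11 = true nor x_11 = false works.
No assignment satisfies every clause.

Unsatisfiable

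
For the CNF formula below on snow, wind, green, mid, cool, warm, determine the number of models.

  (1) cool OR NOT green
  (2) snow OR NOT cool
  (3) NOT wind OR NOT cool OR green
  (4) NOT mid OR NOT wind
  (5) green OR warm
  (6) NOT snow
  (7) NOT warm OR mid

1

There are 2^6 = 64 truth assignments over (snow, wind, green, mid, cool, warm).
Split on mid. With mid = true, the clauses containing mid are satisfied and NOT mid drops from the rest; 1 of the 2^5 = 32 assignments to the other variables satisfy what remains.
With mid = false, by the same count on the reduced clause set, 0 assignments work.
Total: 1 + 0 = 1.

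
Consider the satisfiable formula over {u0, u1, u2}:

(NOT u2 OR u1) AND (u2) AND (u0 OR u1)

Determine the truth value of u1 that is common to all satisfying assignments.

Suppose u1 = false.
Unit clause (NOT u2) forces u2 = false.
Now (u2) is unsatisfied and unit — conflict.
So every satisfying assignment has u1 = True.

True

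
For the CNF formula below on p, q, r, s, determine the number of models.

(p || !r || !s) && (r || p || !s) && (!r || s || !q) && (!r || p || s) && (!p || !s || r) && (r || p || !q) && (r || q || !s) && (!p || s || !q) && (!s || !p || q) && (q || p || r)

3

There are 2^4 = 16 truth assignments over (p, q, r, s).
Check each against the 10 clauses (columns in the order p, q, r, s):
  F F F F  ✗ fails (q || p || r)
  F F F T  ✗ fails (r || p || !s)
  F F T F  ✗ fails (!r || p || s)
  F F T T  ✗ fails (p || !r || !s)
  F T F F  ✗ fails (r || p || !q)
  F T F T  ✗ fails (r || p || !s)
  F T T F  ✗ fails (!r || s || !q)
  F T T T  ✗ fails (p || !r || !s)
  T F F F  ✓ satisfies all
  T F F T  ✗ fails (!p || !s || r)
  T F T F  ✓ satisfies all
  T F T T  ✗ fails (!s || !p || q)
  T T F F  ✗ fails (!p || s || !q)
  T T F T  ✗ fails (!p || !s || r)
  T T T F  ✗ fails (!r || s || !q)
  T T T T  ✓ satisfies all
3 of the 16 rows are models.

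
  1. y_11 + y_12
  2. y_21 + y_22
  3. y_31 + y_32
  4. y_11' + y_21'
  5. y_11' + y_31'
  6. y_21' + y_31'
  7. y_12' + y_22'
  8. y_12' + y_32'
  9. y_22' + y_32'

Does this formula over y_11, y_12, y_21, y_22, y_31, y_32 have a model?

Branch on y_11: set y_11 = 1.
(y_21') alone gives y_21 = 0.
(y_22) alone gives y_22 = 1.
(y_31') alone gives y_31 = 0.
(y_32) alone gives y_32 = 1.
That conflicts with the unit clause (y_32').
So y_11 must be the other value — set y_11 = 0.
(y_12) alone gives y_12 = 1.
(y_22') alone gives y_22 = 0.
(y_21) alone gives y_21 = 1.
(y_31') alone gives y_31 = 0.
(y_32) alone gives y_32 = 1.
That conflicts with the unit clause (y_32').
Both values of y_11 lead to a conflict.
No assignment satisfies every clause.

Unsatisfiable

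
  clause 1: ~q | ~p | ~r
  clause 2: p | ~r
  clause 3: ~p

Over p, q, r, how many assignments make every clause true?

2

There are 2^3 = 8 truth assignments over (p, q, r).
Split on q. With q = 1, the clauses containing q are satisfied and ~q drops from the rest; 1 of the 2^2 = 4 assignments to the other variables satisfy what remains.
With q = 0, by the same count on the reduced clause set, 1 assignment works.
Total: 1 + 1 = 2.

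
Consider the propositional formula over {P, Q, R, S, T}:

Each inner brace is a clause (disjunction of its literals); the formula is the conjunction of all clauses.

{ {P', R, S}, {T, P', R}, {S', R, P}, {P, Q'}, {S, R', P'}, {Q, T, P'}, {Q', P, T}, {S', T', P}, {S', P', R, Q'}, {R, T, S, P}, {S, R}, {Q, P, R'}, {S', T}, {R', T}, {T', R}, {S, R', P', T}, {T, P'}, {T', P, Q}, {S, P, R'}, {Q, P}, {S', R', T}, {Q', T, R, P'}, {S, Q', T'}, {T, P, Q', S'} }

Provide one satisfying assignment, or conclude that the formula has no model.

P: 1, Q: 1, R: 1, S: 1, T: 1

Try P = 1.
(T) alone gives T = 1.
(R) alone gives R = 1.
(S) alone gives S = 1.
Every clause is now satisfied; Q is unconstrained.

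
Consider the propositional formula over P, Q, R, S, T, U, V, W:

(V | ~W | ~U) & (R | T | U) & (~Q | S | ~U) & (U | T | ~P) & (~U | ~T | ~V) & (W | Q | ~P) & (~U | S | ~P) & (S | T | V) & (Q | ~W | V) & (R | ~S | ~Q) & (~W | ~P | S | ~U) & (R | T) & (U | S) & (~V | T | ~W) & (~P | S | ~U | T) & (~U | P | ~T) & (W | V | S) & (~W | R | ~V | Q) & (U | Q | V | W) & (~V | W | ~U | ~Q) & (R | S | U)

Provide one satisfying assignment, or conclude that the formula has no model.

P ↦ 0,  Q ↦ 0,  R ↦ 1,  S ↦ 1,  T ↦ 0,  U ↦ 1,  V ↦ 1,  W ↦ 0

Suppose R = 1.
Suppose U = 1.
Suppose V = 1.
(~T) alone gives T = 0.
(~W) alone gives W = 0.
(~Q) alone gives Q = 0.
(~P) alone gives P = 0.
All clauses hold; S can take either value.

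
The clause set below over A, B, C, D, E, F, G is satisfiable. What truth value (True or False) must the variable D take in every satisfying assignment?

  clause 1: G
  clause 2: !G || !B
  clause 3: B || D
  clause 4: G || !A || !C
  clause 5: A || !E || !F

True

Suppose D = false.
The clause (G) is unit, so G = true.
The clause (!B) is unit, so B = false.
Now (B) is unsatisfied and unit — conflict.
So every satisfying assignment has D = True.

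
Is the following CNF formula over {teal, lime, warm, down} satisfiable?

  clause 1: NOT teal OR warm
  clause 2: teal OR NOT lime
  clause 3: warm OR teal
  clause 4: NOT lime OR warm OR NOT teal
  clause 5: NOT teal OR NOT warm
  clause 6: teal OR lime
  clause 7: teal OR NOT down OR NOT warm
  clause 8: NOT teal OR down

Unsatisfiable

Suppose teal = false.
Unit clause (NOT lime) forces lime = false.
But (lime) is also a unit clause — contradiction.
Undo teal and try teal = true.
Unit clause (warm) forces warm = true.
But (NOT warm) is also a unit clause — contradiction.
Both values of teal lead to a conflict.
No assignment satisfies every clause.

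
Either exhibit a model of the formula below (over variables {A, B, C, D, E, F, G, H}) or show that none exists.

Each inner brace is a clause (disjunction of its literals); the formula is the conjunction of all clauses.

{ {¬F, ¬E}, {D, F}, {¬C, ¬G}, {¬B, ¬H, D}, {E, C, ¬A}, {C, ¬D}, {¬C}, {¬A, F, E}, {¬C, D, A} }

A=False, B=True, C=False, D=False, E=False, F=True, G=True, H=False

Unit clause (¬C) forces C = False.
Unit clause (¬D) forces D = False.
Unit clause (F) forces F = True.
Unit clause (¬E) forces E = False.
Unit clause (¬A) forces A = False.
Case B = True:
Unit clause (¬H) forces H = False.
No clause remains; G is free.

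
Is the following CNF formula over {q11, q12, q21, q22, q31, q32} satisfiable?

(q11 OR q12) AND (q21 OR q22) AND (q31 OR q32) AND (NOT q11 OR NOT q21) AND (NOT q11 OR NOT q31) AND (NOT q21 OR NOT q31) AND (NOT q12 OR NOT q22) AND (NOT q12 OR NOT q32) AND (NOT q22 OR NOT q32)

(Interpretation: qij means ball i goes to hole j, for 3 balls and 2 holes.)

Branch on q11: set q11 = true.
Unit clause (NOT q21) forces q21 = false.
Unit clause (q22) forces q22 = true.
Unit clause (NOT q31) forces q31 = false.
Unit clause (q32) forces q32 = true.
But (NOT q32) is also a unit clause — contradiction.
Undo q11 and try q11 = false.
Unit clause (q12) forces q12 = true.
Unit clause (NOT q22) forces q22 = false.
Unit clause (q21) forces q21 = true.
Unit clause (NOT q31) forces q31 = false.
Unit clause (q32) forces q32 = true.
But (NOT q32) is also a unit clause — contradiction.
Both values of q11 lead to a conflict.
No assignment satisfies every clause.

Unsatisfiable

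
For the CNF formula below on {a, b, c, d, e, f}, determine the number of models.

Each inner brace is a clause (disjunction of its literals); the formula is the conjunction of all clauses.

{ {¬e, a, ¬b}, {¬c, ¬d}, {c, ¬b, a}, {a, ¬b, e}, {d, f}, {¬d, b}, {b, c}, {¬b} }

4

There are 2^6 = 64 truth assignments over (a, b, c, d, e, f).
Split on d. With d = True, the clauses containing d are satisfied and ¬d drops from the rest; 0 of the 2^5 = 32 assignments to the other variables satisfy what remains.
With d = False, by the same count on the reduced clause set, 4 assignments work.
Total: 0 + 4 = 4.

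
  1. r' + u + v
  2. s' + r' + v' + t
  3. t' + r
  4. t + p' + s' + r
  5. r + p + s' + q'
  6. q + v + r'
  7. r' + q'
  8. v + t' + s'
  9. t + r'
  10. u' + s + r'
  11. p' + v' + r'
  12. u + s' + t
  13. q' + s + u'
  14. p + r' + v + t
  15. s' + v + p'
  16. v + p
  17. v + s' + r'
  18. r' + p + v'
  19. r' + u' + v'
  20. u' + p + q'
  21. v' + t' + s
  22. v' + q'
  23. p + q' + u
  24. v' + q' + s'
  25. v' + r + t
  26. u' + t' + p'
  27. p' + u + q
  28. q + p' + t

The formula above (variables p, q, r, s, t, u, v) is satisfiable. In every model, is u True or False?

Suppose u = 1.
Suppose t = 0.
From the singleton clause (r'), r = 0.
From the singleton clause (v'), v = 0.
From the singleton clause (p), p = 1.
From the singleton clause (s'), s = 0.
From the singleton clause (q'), q = 0.
Now (q) is unsatisfied and unit — conflict.
So t must be the other value — set t = 1.
From the singleton clause (r), r = 1.
From the singleton clause (q'), q = 0.
From the singleton clause (v), v = 1.
Now (v') is unsatisfied and unit — conflict.
Neither t = 1 nor t = 0 works.
So every satisfying assignment has u = False.

False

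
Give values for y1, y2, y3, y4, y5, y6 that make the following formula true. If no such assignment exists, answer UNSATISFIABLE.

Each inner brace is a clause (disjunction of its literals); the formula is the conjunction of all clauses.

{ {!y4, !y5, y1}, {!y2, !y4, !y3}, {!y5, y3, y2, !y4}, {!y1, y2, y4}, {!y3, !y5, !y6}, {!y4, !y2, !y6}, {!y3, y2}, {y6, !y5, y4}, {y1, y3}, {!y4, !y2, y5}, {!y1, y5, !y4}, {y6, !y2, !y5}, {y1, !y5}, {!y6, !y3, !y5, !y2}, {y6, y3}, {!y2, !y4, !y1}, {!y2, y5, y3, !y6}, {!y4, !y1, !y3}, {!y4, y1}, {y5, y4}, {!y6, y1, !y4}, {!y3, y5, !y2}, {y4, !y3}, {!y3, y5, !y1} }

y1=true; y2=true; y3=false; y4=false; y5=true; y6=true

Branch on y3: set y3 = false.
The clause (y1) is unit, so y1 = true.
The clause (y6) is unit, so y6 = true.
Branch on y2: set y2 = true.
The clause (!y4) is unit, so y4 = false.
The clause (y5) is unit, so y5 = true.
This assignment satisfies each clause.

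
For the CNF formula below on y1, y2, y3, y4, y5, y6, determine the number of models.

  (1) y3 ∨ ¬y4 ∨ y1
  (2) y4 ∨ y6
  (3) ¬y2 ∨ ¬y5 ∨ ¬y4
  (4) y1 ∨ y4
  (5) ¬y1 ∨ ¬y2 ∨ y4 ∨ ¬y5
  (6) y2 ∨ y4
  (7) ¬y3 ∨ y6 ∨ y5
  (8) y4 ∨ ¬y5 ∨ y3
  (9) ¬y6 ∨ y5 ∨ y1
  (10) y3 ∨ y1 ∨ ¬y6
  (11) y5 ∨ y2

There are 2^6 = 64 truth assignments over (y1, y2, y3, y4, y5, y6).
Split on y5. With y5 = True, the clauses containing y5 are satisfied and ¬y5 drops from the rest; 6 of the 2^5 = 32 assignments to the other variables satisfy what remains.
With y5 = False, by the same count on the reduced clause set, 5 assignments work.
(One model: y1=F, y2=F, y3=T, y4=T, y5=T, y6=F.)
Total: 6 + 5 = 11.

11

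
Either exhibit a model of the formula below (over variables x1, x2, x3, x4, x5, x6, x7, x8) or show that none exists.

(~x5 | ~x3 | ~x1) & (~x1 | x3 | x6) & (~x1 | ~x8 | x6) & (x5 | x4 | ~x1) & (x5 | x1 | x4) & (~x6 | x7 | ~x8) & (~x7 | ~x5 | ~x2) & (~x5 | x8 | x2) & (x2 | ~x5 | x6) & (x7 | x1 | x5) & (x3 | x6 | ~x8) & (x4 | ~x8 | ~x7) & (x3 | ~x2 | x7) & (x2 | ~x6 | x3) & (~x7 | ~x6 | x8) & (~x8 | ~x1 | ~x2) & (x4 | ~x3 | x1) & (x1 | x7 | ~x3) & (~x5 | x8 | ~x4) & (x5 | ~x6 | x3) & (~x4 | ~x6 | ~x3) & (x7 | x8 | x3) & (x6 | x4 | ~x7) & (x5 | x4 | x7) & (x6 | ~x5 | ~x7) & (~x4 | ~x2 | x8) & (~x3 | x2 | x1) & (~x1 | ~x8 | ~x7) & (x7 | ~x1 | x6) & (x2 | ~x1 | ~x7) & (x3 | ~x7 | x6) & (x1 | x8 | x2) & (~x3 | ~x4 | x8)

Case x5 = 0:
Case x4 = 1:
Case x7 = 1:
Case x6 = 0:
The clause (x3) is unit, so x3 = 1.
The clause (x8) is unit, so x8 = 1.
The clause (~x1) is unit, so x1 = 0.
The clause (x2) is unit, so x2 = 1.
All clauses are satisfied.

x1 ↦ 0, x2 ↦ 1, x3 ↦ 1, x4 ↦ 1, x5 ↦ 0, x6 ↦ 0, x7 ↦ 1, x8 ↦ 1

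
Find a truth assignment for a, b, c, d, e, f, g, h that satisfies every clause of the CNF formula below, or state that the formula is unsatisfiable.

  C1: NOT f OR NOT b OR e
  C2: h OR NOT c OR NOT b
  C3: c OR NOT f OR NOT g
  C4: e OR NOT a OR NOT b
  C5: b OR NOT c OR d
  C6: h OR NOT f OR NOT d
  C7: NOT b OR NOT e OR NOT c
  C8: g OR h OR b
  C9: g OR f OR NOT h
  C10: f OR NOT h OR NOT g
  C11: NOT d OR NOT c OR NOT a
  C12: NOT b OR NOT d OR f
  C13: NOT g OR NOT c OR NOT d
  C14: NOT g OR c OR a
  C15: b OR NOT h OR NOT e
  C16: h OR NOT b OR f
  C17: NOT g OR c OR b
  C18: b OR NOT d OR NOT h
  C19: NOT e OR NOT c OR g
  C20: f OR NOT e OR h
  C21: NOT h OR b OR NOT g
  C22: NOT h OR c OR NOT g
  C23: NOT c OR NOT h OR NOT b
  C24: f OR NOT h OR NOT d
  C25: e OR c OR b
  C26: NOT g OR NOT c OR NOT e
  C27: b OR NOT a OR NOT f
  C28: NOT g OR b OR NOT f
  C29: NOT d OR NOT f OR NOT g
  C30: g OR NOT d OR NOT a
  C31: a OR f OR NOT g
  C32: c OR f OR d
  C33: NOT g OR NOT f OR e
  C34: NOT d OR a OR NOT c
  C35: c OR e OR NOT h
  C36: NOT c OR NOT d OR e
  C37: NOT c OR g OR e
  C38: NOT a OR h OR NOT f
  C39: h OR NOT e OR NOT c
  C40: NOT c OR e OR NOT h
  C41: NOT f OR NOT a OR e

a ↦ true,  b ↦ true,  c ↦ false,  d ↦ false,  e ↦ true,  f ↦ true,  g ↦ false,  h ↦ true

Suppose f = true.
Suppose b = true.
(e) alone gives e = true.
(NOT c) alone gives c = false.
(NOT g) alone gives g = false.
Suppose h = true.
Suppose d = false.
All clauses hold; a can take either value.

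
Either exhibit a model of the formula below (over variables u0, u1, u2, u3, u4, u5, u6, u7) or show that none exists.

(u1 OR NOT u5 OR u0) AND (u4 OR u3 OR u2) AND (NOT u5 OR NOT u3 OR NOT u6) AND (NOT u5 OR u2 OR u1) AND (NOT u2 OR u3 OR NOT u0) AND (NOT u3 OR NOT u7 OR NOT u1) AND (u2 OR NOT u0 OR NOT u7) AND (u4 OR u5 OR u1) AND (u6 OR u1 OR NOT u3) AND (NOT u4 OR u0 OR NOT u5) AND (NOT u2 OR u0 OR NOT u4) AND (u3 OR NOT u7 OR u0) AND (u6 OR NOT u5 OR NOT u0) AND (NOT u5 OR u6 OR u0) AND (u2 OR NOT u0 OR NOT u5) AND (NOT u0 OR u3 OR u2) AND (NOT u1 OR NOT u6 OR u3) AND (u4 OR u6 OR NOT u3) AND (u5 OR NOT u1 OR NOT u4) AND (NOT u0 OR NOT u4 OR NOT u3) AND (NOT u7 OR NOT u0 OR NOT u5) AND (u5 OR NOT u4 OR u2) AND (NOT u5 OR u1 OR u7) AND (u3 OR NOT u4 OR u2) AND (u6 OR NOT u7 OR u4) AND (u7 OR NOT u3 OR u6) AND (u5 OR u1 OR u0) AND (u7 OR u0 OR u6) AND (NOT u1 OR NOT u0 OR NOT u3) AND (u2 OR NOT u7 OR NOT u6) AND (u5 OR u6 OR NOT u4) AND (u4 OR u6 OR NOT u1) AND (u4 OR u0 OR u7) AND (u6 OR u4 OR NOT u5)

Try u1 = true.
Try u3 = false.
Unit clause (NOT u6) forces u6 = false.
Unit clause (u4) forces u4 = true.
Unit clause (u5) forces u5 = true.
Unit clause (u0) forces u0 = true.
That conflicts with the unit clause (NOT u0).
Backtrack on u3: now try u3 = true.
Unit clause (NOT u7) forces u7 = false.
Unit clause (u6) forces u6 = true.
Unit clause (NOT u5) forces u5 = false.
Unit clause (NOT u4) forces u4 = false.
Unit clause (NOT u0) forces u0 = false.
That conflicts with the unit clause (u0).
Either choice for u3 ends in contradiction.
Backtrack on u1: now try u1 = false.
Try u5 = false.
Unit clause (u4) forces u4 = true.
Unit clause (u2) forces u2 = true.
Unit clause (u0) forces u0 = true.
Unit clause (u3) forces u3 = true.
That conflicts with the unit clause (NOT u3).
Backtrack on u5: now try u5 = true.
Unit clause (u0) forces u0 = true.
Unit clause (u2) forces u2 = true.
Unit clause (u3) forces u3 = true.
Unit clause (NOT u6) forces u6 = false.
That conflicts with the unit clause (u6).
Either choice for u5 ends in contradiction.
Either choice for u1 ends in contradiction.

UNSATISFIABLE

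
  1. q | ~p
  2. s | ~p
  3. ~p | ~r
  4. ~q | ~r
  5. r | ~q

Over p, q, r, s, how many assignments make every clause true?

4

There are 2^4 = 16 truth assignments over (p, q, r, s).
Split on q. With q = 1, the clauses containing q are satisfied and ~q drops from the rest; 0 of the 2^3 = 8 assignments to the other variables satisfy what remains.
With q = 0, by the same count on the reduced clause set, 4 assignments work.
(One model: p=F, q=F, r=F, s=F.)
Total: 0 + 4 = 4.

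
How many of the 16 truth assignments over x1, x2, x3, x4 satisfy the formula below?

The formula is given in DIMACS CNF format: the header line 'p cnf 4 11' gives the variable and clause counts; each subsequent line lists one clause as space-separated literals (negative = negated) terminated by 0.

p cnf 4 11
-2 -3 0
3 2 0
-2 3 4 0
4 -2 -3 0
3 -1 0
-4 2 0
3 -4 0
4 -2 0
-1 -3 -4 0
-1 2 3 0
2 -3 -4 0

2

There are 2^4 = 16 truth assignments over (x1, x2, x3, x4).
Check each against the 11 clauses (columns in the order x1, x2, x3, x4):
  F F F F  ✗ fails (x3 ∨ x2)
  F F F T  ✗ fails (x3 ∨ x2)
  F F T F  ✓ satisfies all
  F F T T  ✗ fails (¬x4 ∨ x2)
  F T F F  ✗ fails (¬x2 ∨ x3 ∨ x4)
  F T F T  ✗ fails (x3 ∨ ¬x4)
  F T T F  ✗ fails (¬x2 ∨ ¬x3)
  F T T T  ✗ fails (¬x2 ∨ ¬x3)
  T F F F  ✗ fails (x3 ∨ x2)
  T F F T  ✗ fails (x3 ∨ x2)
  T F T F  ✓ satisfies all
  T F T T  ✗ fails (¬x4 ∨ x2)
  T T F F  ✗ fails (¬x2 ∨ x3 ∨ x4)
  T T F T  ✗ fails (x3 ∨ ¬x1)
  T T T F  ✗ fails (¬x2 ∨ ¬x3)
  T T T T  ✗ fails (¬x2 ∨ ¬x3)
2 of the 16 rows are models.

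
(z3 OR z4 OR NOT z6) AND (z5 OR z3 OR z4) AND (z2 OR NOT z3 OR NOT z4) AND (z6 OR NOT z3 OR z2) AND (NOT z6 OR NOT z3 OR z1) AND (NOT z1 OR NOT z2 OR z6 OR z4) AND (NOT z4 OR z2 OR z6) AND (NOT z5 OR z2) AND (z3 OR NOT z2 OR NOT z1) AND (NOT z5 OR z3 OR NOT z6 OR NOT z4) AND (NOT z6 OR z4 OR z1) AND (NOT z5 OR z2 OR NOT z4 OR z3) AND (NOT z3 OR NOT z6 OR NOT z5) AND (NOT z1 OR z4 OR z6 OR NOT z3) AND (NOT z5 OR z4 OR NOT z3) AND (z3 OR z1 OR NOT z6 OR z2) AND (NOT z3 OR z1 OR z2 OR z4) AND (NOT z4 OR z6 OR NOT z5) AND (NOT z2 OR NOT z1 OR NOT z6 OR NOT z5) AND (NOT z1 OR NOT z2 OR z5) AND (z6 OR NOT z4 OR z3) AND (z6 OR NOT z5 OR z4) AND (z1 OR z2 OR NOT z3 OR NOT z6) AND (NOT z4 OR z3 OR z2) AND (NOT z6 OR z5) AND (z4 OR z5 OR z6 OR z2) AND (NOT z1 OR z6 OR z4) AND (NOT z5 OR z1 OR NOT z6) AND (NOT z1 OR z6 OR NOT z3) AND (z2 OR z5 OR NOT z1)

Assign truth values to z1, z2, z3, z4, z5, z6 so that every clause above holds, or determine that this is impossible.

Try z5 = false.
Unit clause (NOT z6) forces z6 = false.
Try z3 = true.
Unit clause (z2) forces z2 = true.
Unit clause (NOT z1) forces z1 = false.
No clause remains; z4 is free.

z1: false,  z2: true,  z3: true,  z4: false,  z5: false,  z6: false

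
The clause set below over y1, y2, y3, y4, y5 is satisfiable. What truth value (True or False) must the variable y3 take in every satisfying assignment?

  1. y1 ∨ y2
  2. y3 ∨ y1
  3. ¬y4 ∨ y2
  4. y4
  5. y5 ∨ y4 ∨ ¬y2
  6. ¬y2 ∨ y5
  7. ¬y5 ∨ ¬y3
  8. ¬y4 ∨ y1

False

Suppose y3 = True.
From the singleton clause (y4), y4 = True.
From the singleton clause (y2), y2 = True.
From the singleton clause (y5), y5 = True.
Now (¬y5) is unsatisfied and unit — conflict.
So every satisfying assignment has y3 = False.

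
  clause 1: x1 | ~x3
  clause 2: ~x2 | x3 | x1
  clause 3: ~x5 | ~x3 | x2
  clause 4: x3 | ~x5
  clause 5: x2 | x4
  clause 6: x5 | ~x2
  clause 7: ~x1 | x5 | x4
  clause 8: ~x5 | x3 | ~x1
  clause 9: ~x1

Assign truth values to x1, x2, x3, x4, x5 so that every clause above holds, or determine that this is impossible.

Unit clause (~x1) forces x1 = 0.
Unit clause (~x3) forces x3 = 0.
Unit clause (~x2) forces x2 = 0.
Unit clause (~x5) forces x5 = 0.
Unit clause (x4) forces x4 = 1.
This assignment satisfies each clause.

x1: 0,  x2: 0,  x3: 0,  x4: 1,  x5: 0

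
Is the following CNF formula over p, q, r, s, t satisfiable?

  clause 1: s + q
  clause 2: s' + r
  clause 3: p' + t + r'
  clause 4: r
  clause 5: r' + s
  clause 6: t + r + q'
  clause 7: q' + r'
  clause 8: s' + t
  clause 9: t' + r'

No

From the singleton clause (r), r = 1.
From the singleton clause (s), s = 1.
From the singleton clause (q'), q = 0.
From the singleton clause (t), t = 1.
That conflicts with the unit clause (t').
No assignment satisfies every clause.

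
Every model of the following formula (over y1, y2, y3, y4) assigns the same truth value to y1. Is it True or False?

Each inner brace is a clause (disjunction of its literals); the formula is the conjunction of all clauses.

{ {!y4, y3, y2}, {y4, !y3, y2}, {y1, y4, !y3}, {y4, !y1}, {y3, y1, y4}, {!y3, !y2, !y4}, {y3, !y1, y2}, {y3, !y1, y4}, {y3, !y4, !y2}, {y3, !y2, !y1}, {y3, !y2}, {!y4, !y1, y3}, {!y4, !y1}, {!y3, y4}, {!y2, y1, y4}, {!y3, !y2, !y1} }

Suppose y1 = true.
The clause (y4) is unit, so y4 = true.
Now (!y4) is unsatisfied and unit — conflict.
So every satisfying assignment has y1 = False.

False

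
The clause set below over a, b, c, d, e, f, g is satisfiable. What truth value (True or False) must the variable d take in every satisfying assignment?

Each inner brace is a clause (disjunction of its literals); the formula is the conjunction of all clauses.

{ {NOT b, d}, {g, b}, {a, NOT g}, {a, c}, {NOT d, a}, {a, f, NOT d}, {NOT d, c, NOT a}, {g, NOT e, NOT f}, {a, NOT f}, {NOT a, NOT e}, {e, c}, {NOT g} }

True

Suppose d = false.
The clause (NOT b) is unit, so b = false.
The clause (g) is unit, so g = true.
But (NOT g) is also a unit clause — contradiction.
So every satisfying assignment has d = True.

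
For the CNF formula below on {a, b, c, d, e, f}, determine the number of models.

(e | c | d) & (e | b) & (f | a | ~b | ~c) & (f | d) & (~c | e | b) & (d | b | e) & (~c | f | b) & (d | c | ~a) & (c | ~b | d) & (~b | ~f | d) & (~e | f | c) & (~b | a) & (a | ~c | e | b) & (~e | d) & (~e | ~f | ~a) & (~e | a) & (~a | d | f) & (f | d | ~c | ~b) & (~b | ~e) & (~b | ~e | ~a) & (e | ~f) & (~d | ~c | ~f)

2

There are 2^6 = 64 truth assignments over (a, b, c, d, e, f).
Split on c. With c = 1, the clauses containing c are satisfied and ~c drops from the rest; 1 of the 2^5 = 32 assignments to the other variables satisfy what remains.
With c = 0, by the same count on the reduced clause set, 1 assignment works.
(One model: a=T, b=T, c=F, d=T, e=F, f=F.)
Total: 1 + 1 = 2.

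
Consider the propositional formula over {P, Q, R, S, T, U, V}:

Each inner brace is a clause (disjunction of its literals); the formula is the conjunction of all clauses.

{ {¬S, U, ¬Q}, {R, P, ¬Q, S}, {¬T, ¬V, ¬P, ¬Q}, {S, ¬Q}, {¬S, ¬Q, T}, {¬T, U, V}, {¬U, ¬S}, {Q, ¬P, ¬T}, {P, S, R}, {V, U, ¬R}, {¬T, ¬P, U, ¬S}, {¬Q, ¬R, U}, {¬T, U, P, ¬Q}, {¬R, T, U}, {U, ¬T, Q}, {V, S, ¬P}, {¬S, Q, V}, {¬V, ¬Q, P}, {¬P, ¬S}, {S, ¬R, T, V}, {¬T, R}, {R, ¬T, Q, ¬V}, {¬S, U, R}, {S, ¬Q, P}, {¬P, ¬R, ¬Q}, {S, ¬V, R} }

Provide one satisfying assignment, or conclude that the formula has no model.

Branch on S: set S = False.
From the singleton clause (¬Q), Q = False.
Branch on P: set P = False.
From the singleton clause (R), R = True.
Branch on V: set V = True.
Branch on T: set T = True.
From the singleton clause (U), U = True.
This assignment satisfies each clause.

P: False,  Q: False,  R: True,  S: False,  T: True,  U: True,  V: True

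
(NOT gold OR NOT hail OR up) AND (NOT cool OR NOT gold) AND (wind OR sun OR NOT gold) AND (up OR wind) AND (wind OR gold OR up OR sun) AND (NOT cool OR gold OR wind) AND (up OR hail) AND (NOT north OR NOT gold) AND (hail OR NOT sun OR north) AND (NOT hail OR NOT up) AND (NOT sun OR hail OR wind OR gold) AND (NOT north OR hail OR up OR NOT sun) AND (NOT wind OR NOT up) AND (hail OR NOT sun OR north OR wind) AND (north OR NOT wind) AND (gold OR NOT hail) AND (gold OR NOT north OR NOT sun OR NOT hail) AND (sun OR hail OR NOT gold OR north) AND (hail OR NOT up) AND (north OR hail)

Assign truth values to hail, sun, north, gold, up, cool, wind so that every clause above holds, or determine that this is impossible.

UNSATISFIABLE

Suppose cool = false.
Suppose up = true.
Unit clause (NOT hail) forces hail = false.
Now (hail) is unsatisfied and unit — conflict.
Undo up and try up = false.
Unit clause (wind) forces wind = true.
Unit clause (hail) forces hail = true.
Unit clause (NOT gold) forces gold = false.
Now (gold) is unsatisfied and unit — conflict.
Either choice for up ends in contradiction.
Undo cool and try cool = true.
Unit clause (NOT gold) forces gold = false.
Unit clause (wind) forces wind = true.
Unit clause (NOT up) forces up = false.
Unit clause (hail) forces hail = true.
Now (NOT hail) is unsatisfied and unit — conflict.
Either choice for cool ends in contradiction.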